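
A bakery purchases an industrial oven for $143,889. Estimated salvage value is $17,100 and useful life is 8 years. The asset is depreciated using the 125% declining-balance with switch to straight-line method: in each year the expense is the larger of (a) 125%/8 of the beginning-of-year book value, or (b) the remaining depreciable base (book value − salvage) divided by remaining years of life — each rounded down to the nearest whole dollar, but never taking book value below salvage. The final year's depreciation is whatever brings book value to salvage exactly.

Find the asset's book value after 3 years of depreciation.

Depreciable base = $143,889 − $17,100 = $126,789.
Year 1: DB = ⌊$143,889 × 125%/8⌋ = $22,482; SL = ⌊$126,789/8⌋ = $15,848 → take DB $22,482. Book value $121,407.
Year 2: DB = ⌊$121,407 × 125%/8⌋ = $18,969; SL = ⌊$104,307/7⌋ = $14,901 → take DB $18,969. Book value $102,438.
Year 3: DB = ⌊$102,438 × 125%/8⌋ = $16,005; SL = ⌊$85,338/6⌋ = $14,223 → take DB $16,005. Book value $86,433.

$86,433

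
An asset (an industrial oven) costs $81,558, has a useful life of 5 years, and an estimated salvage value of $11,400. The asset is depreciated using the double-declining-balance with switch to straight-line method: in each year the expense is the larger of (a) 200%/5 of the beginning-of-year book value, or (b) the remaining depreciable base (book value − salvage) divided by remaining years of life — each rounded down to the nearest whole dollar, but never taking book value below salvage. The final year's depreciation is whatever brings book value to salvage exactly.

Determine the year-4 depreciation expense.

$6,217

Depreciable base = $81,558 − $11,400 = $70,158.
Year 1: DB = ⌊$81,558 × 200%/5⌋ = $32,623; SL = ⌊$70,158/5⌋ = $14,031 → take DB $32,623. Book value $48,935.
Year 2: DB = ⌊$48,935 × 200%/5⌋ = $19,574; SL = ⌊$37,535/4⌋ = $9,383 → take DB $19,574. Book value $29,361.
Year 3: DB = ⌊$29,361 × 200%/5⌋ = $11,744; SL = ⌊$17,961/3⌋ = $5,987 → take DB $11,744. Book value $17,617.
Year 4: DB = ⌊$17,617 × 200%/5⌋ = $7,046; SL = ⌊$6,217/2⌋ = $3,108 → take DB $7,046, capped at $6,217. Book value $11,400.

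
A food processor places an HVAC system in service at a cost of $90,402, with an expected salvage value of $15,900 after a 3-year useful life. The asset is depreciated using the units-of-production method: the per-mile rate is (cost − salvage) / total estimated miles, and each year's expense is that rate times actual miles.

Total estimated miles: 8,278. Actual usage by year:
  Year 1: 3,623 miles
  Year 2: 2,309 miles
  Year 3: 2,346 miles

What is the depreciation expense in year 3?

Depreciable base = $90,402 − $15,900 = $74,502.
Rate = $74,502 / 8,278 miles = $9 per mile.
Year 1: 3,623 × $9 = $32,607. Book value $57,795.
Year 2: 2,309 × $9 = $20,781. Book value $37,014.
Year 3: 2,346 × $9 = $21,114. Book value $15,900.

$21,114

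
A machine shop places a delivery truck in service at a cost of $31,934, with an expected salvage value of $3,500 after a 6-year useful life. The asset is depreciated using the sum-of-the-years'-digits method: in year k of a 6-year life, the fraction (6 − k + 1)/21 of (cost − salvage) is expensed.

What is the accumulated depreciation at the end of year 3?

$20,310

Depreciable base = $31,934 − $3,500 = $28,434.
Sum of the years' digits = 6+5+4+3+2+1 = 21.
Year 1: $28,434 × 6/21 = $8,124. Book value $23,810.
Year 2: $28,434 × 5/21 = $6,770. Book value $17,040.
Year 3: $28,434 × 4/21 = $5,416. Book value $11,624.
Accumulated through year 3 = $31,934 − $11,624 = $20,310.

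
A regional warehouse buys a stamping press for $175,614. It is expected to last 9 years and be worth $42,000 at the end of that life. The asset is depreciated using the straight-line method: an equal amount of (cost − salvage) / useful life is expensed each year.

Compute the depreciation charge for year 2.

Depreciable base = $175,614 − $42,000 = $133,614.
Annual expense = $133,614 / 9 = $14,846.

$14,846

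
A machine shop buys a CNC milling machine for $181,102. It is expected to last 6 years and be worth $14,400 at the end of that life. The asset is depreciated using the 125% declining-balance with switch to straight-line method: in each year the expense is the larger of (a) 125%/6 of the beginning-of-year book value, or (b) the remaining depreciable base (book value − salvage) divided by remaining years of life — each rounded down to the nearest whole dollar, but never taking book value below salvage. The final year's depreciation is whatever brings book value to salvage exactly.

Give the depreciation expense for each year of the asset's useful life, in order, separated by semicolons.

Depreciable base = $181,102 − $14,400 = $166,702.
Year 1: DB = ⌊$181,102 × 125%/6⌋ = $37,729; SL = ⌊$166,702/6⌋ = $27,783 → take DB $37,729. Book value $143,373.
Year 2: DB = ⌊$143,373 × 125%/6⌋ = $29,869; SL = ⌊$128,973/5⌋ = $25,794 → take DB $29,869. Book value $113,504.
Year 3: DB = ⌊$113,504 × 125%/6⌋ = $23,646; SL = ⌊$99,104/4⌋ = $24,776 → take SL $24,776. Book value $88,728.
Year 4: DB = ⌊$88,728 × 125%/6⌋ = $18,485; SL = ⌊$74,328/3⌋ = $24,776 → take SL $24,776. Book value $63,952.
Year 5: DB = ⌊$63,952 × 125%/6⌋ = $13,323; SL = ⌊$49,552/2⌋ = $24,776 → take SL $24,776. Book value $39,176.
Year 6 (final): $39,176 − $14,400 = $24,776. Book value $14,400.

$37,729; $29,869; $24,776; $24,776; $24,776; $24,776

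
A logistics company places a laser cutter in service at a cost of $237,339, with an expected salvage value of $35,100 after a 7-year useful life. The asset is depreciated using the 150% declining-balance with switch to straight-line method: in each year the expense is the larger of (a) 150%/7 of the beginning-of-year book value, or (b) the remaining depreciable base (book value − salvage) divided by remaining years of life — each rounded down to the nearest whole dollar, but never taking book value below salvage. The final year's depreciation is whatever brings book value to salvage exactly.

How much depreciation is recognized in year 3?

$31,397

Depreciable base = $237,339 − $35,100 = $202,239.
Year 1: DB = ⌊$237,339 × 150%/7⌋ = $50,858; SL = ⌊$202,239/7⌋ = $28,891 → take DB $50,858. Book value $186,481.
Year 2: DB = ⌊$186,481 × 150%/7⌋ = $39,960; SL = ⌊$151,381/6⌋ = $25,230 → take DB $39,960. Book value $146,521.
Year 3: DB = ⌊$146,521 × 150%/7⌋ = $31,397; SL = ⌊$111,421/5⌋ = $22,284 → take DB $31,397. Book value $115,124.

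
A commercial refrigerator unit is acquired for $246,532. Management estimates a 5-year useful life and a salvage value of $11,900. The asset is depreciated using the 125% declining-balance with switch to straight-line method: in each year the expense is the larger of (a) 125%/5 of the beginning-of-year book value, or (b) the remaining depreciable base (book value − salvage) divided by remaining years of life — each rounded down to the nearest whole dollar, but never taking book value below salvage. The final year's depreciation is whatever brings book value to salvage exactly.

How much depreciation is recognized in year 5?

$42,259

Depreciable base = $246,532 − $11,900 = $234,632.
Year 1: DB = ⌊$246,532 × 125%/5⌋ = $61,633; SL = ⌊$234,632/5⌋ = $46,926 → take DB $61,633. Book value $184,899.
Year 2: DB = ⌊$184,899 × 125%/5⌋ = $46,224; SL = ⌊$172,999/4⌋ = $43,249 → take DB $46,224. Book value $138,675.
Year 3: DB = ⌊$138,675 × 125%/5⌋ = $34,668; SL = ⌊$126,775/3⌋ = $42,258 → take SL $42,258. Book value $96,417.
Year 4: DB = ⌊$96,417 × 125%/5⌋ = $24,104; SL = ⌊$84,517/2⌋ = $42,258 → take SL $42,258. Book value $54,159.
Year 5 (final): $54,159 − $11,900 = $42,259. Book value $11,900.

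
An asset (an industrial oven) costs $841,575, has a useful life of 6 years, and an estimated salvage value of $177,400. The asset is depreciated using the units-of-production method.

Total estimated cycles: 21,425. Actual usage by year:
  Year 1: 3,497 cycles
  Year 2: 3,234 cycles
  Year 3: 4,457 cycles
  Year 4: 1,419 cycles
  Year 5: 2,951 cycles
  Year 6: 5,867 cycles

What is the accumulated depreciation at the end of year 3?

Depreciable base = $841,575 − $177,400 = $664,175.
Rate = $664,175 / 21,425 cycles = $31 per cycle.
Year 1: 3,497 × $31 = $108,407. Book value $733,168.
Year 2: 3,234 × $31 = $100,254. Book value $632,914.
Year 3: 4,457 × $31 = $138,167. Book value $494,747.
Accumulated through year 3 = $841,575 − $494,747 = $346,828.

$346,828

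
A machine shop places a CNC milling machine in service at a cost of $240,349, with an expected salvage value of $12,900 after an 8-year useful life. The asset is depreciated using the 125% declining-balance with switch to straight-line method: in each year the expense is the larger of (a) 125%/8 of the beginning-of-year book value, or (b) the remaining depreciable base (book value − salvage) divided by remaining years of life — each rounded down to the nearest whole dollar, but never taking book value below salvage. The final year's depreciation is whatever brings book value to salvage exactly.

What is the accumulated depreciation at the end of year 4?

Depreciable base = $240,349 − $12,900 = $227,449.
Year 1: DB = ⌊$240,349 × 125%/8⌋ = $37,554; SL = ⌊$227,449/8⌋ = $28,431 → take DB $37,554. Book value $202,795.
Year 2: DB = ⌊$202,795 × 125%/8⌋ = $31,686; SL = ⌊$189,895/7⌋ = $27,127 → take DB $31,686. Book value $171,109.
Year 3: DB = ⌊$171,109 × 125%/8⌋ = $26,735; SL = ⌊$158,209/6⌋ = $26,368 → take DB $26,735. Book value $144,374.
Year 4: DB = ⌊$144,374 × 125%/8⌋ = $22,558; SL = ⌊$131,474/5⌋ = $26,294 → take SL $26,294. Book value $118,080.
Accumulated through year 4 = $240,349 − $118,080 = $122,269.

$122,269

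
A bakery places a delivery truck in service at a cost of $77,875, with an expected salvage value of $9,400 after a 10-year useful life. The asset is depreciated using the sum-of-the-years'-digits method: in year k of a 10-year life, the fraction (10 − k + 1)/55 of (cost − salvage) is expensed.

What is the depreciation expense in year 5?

Depreciable base = $77,875 − $9,400 = $68,475.
Sum of the years' digits = 10+9+8+7+6+5+4+3+2+1 = 55.
Year 1: $68,475 × 10/55 = $12,450. Book value $65,425.
Year 2: $68,475 × 9/55 = $11,205. Book value $54,220.
Year 3: $68,475 × 8/55 = $9,960. Book value $44,260.
Year 4: $68,475 × 7/55 = $8,715. Book value $35,545.
Year 5: $68,475 × 6/55 = $7,470. Book value $28,075.

$7,470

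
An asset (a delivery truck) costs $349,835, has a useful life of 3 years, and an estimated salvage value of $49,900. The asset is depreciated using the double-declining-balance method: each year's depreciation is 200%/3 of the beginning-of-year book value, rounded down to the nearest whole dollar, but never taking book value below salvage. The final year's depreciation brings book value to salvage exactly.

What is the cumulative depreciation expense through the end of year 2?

Depreciable base = $349,835 − $49,900 = $299,935.
Year 1: ⌊$349,835 × 200%/3⌋ = $233,223. Book value $116,612.
Year 2: ⌊$116,612 × 200%/3⌋ = $77,741, capped at $66,712. Book value $49,900.
Accumulated through year 2 = $349,835 − $49,900 = $299,935.

$299,935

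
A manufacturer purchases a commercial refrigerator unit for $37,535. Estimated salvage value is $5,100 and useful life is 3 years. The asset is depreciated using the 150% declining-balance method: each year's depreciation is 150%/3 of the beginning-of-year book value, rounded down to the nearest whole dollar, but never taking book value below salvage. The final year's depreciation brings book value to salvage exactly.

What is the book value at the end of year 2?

Depreciable base = $37,535 − $5,100 = $32,435.
Year 1: ⌊$37,535 × 150%/3⌋ = $18,767. Book value $18,768.
Year 2: ⌊$18,768 × 150%/3⌋ = $9,384. Book value $9,384.

$9,384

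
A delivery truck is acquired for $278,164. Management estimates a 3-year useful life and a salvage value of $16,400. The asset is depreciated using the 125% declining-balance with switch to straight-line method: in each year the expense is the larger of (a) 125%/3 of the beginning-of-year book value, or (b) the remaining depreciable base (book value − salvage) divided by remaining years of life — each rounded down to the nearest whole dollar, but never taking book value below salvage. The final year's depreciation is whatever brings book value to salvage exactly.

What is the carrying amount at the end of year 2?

Depreciable base = $278,164 − $16,400 = $261,764.
Year 1: DB = ⌊$278,164 × 125%/3⌋ = $115,901; SL = ⌊$261,764/3⌋ = $87,254 → take DB $115,901. Book value $162,263.
Year 2: DB = ⌊$162,263 × 125%/3⌋ = $67,609; SL = ⌊$145,863/2⌋ = $72,931 → take SL $72,931. Book value $89,332.

$89,332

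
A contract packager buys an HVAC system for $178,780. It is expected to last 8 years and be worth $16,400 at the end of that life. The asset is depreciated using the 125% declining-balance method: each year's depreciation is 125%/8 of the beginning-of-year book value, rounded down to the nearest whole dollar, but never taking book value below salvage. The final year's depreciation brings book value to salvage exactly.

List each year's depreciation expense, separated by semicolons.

Depreciable base = $178,780 − $16,400 = $162,380.
Year 1: ⌊$178,780 × 125%/8⌋ = $27,934. Book value $150,846.
Year 2: ⌊$150,846 × 125%/8⌋ = $23,569. Book value $127,277.
Year 3: ⌊$127,277 × 125%/8⌋ = $19,887. Book value $107,390.
Year 4: ⌊$107,390 × 125%/8⌋ = $16,779. Book value $90,611.
Year 5: ⌊$90,611 × 125%/8⌋ = $14,157. Book value $76,454.
Year 6: ⌊$76,454 × 125%/8⌋ = $11,945. Book value $64,509.
Year 7: ⌊$64,509 × 125%/8⌋ = $10,079. Book value $54,430.
Year 8 (final): $54,430 − $16,400 = $38,030. Book value $16,400.

$27,934; $23,569; $19,887; $16,779; $14,157; $11,945; $10,079; $38,030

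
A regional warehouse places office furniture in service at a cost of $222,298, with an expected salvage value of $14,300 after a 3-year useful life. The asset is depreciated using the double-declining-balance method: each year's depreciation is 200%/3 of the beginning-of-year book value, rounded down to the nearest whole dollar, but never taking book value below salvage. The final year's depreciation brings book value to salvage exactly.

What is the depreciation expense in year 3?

$10,400

Depreciable base = $222,298 − $14,300 = $207,998.
Year 1: ⌊$222,298 × 200%/3⌋ = $148,198. Book value $74,100.
Year 2: ⌊$74,100 × 200%/3⌋ = $49,400. Book value $24,700.
Year 3 (final): $24,700 − $14,300 = $10,400. Book value $14,300.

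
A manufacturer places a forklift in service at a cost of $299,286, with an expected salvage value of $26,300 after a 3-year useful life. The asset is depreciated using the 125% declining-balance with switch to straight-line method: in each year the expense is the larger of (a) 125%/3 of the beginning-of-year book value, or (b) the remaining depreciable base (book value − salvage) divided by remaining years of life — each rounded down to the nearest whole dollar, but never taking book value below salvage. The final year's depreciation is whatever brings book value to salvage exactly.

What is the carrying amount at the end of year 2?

Depreciable base = $299,286 − $26,300 = $272,986.
Year 1: DB = ⌊$299,286 × 125%/3⌋ = $124,702; SL = ⌊$272,986/3⌋ = $90,995 → take DB $124,702. Book value $174,584.
Year 2: DB = ⌊$174,584 × 125%/3⌋ = $72,743; SL = ⌊$148,284/2⌋ = $74,142 → take SL $74,142. Book value $100,442.

$100,442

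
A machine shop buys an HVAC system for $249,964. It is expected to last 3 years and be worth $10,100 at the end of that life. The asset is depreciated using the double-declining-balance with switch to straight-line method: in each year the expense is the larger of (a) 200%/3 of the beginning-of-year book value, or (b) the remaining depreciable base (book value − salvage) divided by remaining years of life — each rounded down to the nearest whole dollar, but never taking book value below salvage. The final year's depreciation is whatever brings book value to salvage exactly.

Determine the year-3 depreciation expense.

$17,674

Depreciable base = $249,964 − $10,100 = $239,864.
Year 1: DB = ⌊$249,964 × 200%/3⌋ = $166,642; SL = ⌊$239,864/3⌋ = $79,954 → take DB $166,642. Book value $83,322.
Year 2: DB = ⌊$83,322 × 200%/3⌋ = $55,548; SL = ⌊$73,222/2⌋ = $36,611 → take DB $55,548. Book value $27,774.
Year 3 (final): $27,774 − $10,100 = $17,674. Book value $10,100.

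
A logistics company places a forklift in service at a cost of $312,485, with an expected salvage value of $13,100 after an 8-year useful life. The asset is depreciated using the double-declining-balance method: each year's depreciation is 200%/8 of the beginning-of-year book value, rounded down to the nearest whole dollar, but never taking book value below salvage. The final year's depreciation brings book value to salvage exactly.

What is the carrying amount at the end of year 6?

Depreciable base = $312,485 − $13,100 = $299,385.
Year 1: ⌊$312,485 × 200%/8⌋ = $78,121. Book value $234,364.
Year 2: ⌊$234,364 × 200%/8⌋ = $58,591. Book value $175,773.
Year 3: ⌊$175,773 × 200%/8⌋ = $43,943. Book value $131,830.
Year 4: ⌊$131,830 × 200%/8⌋ = $32,957. Book value $98,873.
Year 5: ⌊$98,873 × 200%/8⌋ = $24,718. Book value $74,155.
Year 6: ⌊$74,155 × 200%/8⌋ = $18,538. Book value $55,617.

$55,617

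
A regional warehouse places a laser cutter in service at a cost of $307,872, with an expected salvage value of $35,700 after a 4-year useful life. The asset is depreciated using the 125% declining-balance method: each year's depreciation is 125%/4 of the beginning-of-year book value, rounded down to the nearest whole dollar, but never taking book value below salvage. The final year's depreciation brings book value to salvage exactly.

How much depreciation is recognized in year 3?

$45,474

Depreciable base = $307,872 − $35,700 = $272,172.
Year 1: ⌊$307,872 × 125%/4⌋ = $96,210. Book value $211,662.
Year 2: ⌊$211,662 × 125%/4⌋ = $66,144. Book value $145,518.
Year 3: ⌊$145,518 × 125%/4⌋ = $45,474. Book value $100,044.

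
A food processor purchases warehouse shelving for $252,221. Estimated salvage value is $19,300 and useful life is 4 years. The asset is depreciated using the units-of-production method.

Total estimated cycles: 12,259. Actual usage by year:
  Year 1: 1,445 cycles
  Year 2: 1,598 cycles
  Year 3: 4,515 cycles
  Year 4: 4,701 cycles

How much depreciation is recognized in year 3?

Depreciable base = $252,221 − $19,300 = $232,921.
Rate = $232,921 / 12,259 cycles = $19 per cycle.
Year 1: 1,445 × $19 = $27,455. Book value $224,766.
Year 2: 1,598 × $19 = $30,362. Book value $194,404.
Year 3: 4,515 × $19 = $85,785. Book value $108,619.

$85,785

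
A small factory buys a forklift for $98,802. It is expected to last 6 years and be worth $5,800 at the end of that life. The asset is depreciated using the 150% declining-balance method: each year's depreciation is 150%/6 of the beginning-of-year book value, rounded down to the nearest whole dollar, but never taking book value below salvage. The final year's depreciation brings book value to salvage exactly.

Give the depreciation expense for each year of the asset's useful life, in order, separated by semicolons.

$24,700; $18,525; $13,894; $10,420; $7,815; $17,648

Depreciable base = $98,802 − $5,800 = $93,002.
Year 1: ⌊$98,802 × 150%/6⌋ = $24,700. Book value $74,102.
Year 2: ⌊$74,102 × 150%/6⌋ = $18,525. Book value $55,577.
Year 3: ⌊$55,577 × 150%/6⌋ = $13,894. Book value $41,683.
Year 4: ⌊$41,683 × 150%/6⌋ = $10,420. Book value $31,263.
Year 5: ⌊$31,263 × 150%/6⌋ = $7,815. Book value $23,448.
Year 6 (final): $23,448 − $5,800 = $17,648. Book value $5,800.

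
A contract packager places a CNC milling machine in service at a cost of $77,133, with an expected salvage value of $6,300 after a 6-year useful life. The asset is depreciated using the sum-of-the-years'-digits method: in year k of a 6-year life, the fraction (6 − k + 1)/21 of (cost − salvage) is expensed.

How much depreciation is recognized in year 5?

Depreciable base = $77,133 − $6,300 = $70,833.
Sum of the years' digits = 6+5+4+3+2+1 = 21.
Year 1: $70,833 × 6/21 = $20,238. Book value $56,895.
Year 2: $70,833 × 5/21 = $16,865. Book value $40,030.
Year 3: $70,833 × 4/21 = $13,492. Book value $26,538.
Year 4: $70,833 × 3/21 = $10,119. Book value $16,419.
Year 5: $70,833 × 2/21 = $6,746. Book value $9,673.

$6,746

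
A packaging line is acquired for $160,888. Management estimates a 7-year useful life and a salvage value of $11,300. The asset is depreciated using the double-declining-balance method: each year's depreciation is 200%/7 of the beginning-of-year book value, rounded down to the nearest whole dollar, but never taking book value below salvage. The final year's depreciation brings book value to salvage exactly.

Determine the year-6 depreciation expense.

Depreciable base = $160,888 − $11,300 = $149,588.
Year 1: ⌊$160,888 × 200%/7⌋ = $45,968. Book value $114,920.
Year 2: ⌊$114,920 × 200%/7⌋ = $32,834. Book value $82,086.
Year 3: ⌊$82,086 × 200%/7⌋ = $23,453. Book value $58,633.
Year 4: ⌊$58,633 × 200%/7⌋ = $16,752. Book value $41,881.
Year 5: ⌊$41,881 × 200%/7⌋ = $11,966. Book value $29,915.
Year 6: ⌊$29,915 × 200%/7⌋ = $8,547. Book value $21,368.

$8,547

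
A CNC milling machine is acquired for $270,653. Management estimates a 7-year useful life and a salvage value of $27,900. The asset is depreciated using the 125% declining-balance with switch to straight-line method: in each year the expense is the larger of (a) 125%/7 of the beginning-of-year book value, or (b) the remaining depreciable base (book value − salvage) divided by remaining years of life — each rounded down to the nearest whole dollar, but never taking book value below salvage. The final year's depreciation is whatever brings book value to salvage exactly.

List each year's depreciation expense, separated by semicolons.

$48,330; $39,700; $32,611; $30,528; $30,528; $30,528; $30,528

Depreciable base = $270,653 − $27,900 = $242,753.
Year 1: DB = ⌊$270,653 × 125%/7⌋ = $48,330; SL = ⌊$242,753/7⌋ = $34,679 → take DB $48,330. Book value $222,323.
Year 2: DB = ⌊$222,323 × 125%/7⌋ = $39,700; SL = ⌊$194,423/6⌋ = $32,403 → take DB $39,700. Book value $182,623.
Year 3: DB = ⌊$182,623 × 125%/7⌋ = $32,611; SL = ⌊$154,723/5⌋ = $30,944 → take DB $32,611. Book value $150,012.
Year 4: DB = ⌊$150,012 × 125%/7⌋ = $26,787; SL = ⌊$122,112/4⌋ = $30,528 → take SL $30,528. Book value $119,484.
Year 5: DB = ⌊$119,484 × 125%/7⌋ = $21,336; SL = ⌊$91,584/3⌋ = $30,528 → take SL $30,528. Book value $88,956.
Year 6: DB = ⌊$88,956 × 125%/7⌋ = $15,885; SL = ⌊$61,056/2⌋ = $30,528 → take SL $30,528. Book value $58,428.
Year 7 (final): $58,428 − $27,900 = $30,528. Book value $27,900.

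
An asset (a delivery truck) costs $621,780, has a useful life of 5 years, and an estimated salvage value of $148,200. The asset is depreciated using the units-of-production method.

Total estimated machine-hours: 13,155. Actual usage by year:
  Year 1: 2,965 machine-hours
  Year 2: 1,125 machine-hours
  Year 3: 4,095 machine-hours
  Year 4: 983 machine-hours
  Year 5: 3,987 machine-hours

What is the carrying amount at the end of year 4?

$291,732

Depreciable base = $621,780 − $148,200 = $473,580.
Rate = $473,580 / 13,155 machine-hours = $36 per machine-hour.
Year 1: 2,965 × $36 = $106,740. Book value $515,040.
Year 2: 1,125 × $36 = $40,500. Book value $474,540.
Year 3: 4,095 × $36 = $147,420. Book value $327,120.
Year 4: 983 × $36 = $35,388. Book value $291,732.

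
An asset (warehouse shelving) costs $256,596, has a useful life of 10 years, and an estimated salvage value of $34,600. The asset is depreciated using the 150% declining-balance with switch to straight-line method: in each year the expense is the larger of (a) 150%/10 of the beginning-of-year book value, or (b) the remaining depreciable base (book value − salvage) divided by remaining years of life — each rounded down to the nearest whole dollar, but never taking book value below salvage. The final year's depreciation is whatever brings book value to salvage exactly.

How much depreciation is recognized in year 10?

$15,545

Depreciable base = $256,596 − $34,600 = $221,996.
Year 1: DB = ⌊$256,596 × 150%/10⌋ = $38,489; SL = ⌊$221,996/10⌋ = $22,199 → take DB $38,489. Book value $218,107.
Year 2: DB = ⌊$218,107 × 150%/10⌋ = $32,716; SL = ⌊$183,507/9⌋ = $20,389 → take DB $32,716. Book value $185,391.
Year 3: DB = ⌊$185,391 × 150%/10⌋ = $27,808; SL = ⌊$150,791/8⌋ = $18,848 → take DB $27,808. Book value $157,583.
Year 4: DB = ⌊$157,583 × 150%/10⌋ = $23,637; SL = ⌊$122,983/7⌋ = $17,569 → take DB $23,637. Book value $133,946.
Year 5: DB = ⌊$133,946 × 150%/10⌋ = $20,091; SL = ⌊$99,346/6⌋ = $16,557 → take DB $20,091. Book value $113,855.
Year 6: DB = ⌊$113,855 × 150%/10⌋ = $17,078; SL = ⌊$79,255/5⌋ = $15,851 → take DB $17,078. Book value $96,777.
Year 7: DB = ⌊$96,777 × 150%/10⌋ = $14,516; SL = ⌊$62,177/4⌋ = $15,544 → take SL $15,544. Book value $81,233.
Year 8: DB = ⌊$81,233 × 150%/10⌋ = $12,184; SL = ⌊$46,633/3⌋ = $15,544 → take SL $15,544. Book value $65,689.
Year 9: DB = ⌊$65,689 × 150%/10⌋ = $9,853; SL = ⌊$31,089/2⌋ = $15,544 → take SL $15,544. Book value $50,145.
Year 10 (final): $50,145 − $34,600 = $15,545. Book value $34,600.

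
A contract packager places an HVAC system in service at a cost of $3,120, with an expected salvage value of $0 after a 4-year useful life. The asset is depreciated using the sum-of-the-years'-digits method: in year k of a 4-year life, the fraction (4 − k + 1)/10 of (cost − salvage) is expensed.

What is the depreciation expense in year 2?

Depreciable base = $3,120 − $0 = $3,120.
Sum of the years' digits = 4+3+2+1 = 10.
Year 1: $3,120 × 4/10 = $1,248. Book value $1,872.
Year 2: $3,120 × 3/10 = $936. Book value $936.

$936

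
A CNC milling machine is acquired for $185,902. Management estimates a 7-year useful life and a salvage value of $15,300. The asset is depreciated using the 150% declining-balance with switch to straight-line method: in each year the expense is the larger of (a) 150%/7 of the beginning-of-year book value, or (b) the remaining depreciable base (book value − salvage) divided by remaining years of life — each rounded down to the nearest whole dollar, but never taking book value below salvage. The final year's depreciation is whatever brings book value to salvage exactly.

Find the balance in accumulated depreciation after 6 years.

Depreciable base = $185,902 − $15,300 = $170,602.
Year 1: DB = ⌊$185,902 × 150%/7⌋ = $39,836; SL = ⌊$170,602/7⌋ = $24,371 → take DB $39,836. Book value $146,066.
Year 2: DB = ⌊$146,066 × 150%/7⌋ = $31,299; SL = ⌊$130,766/6⌋ = $21,794 → take DB $31,299. Book value $114,767.
Year 3: DB = ⌊$114,767 × 150%/7⌋ = $24,592; SL = ⌊$99,467/5⌋ = $19,893 → take DB $24,592. Book value $90,175.
Year 4: DB = ⌊$90,175 × 150%/7⌋ = $19,323; SL = ⌊$74,875/4⌋ = $18,718 → take DB $19,323. Book value $70,852.
Year 5: DB = ⌊$70,852 × 150%/7⌋ = $15,182; SL = ⌊$55,552/3⌋ = $18,517 → take SL $18,517. Book value $52,335.
Year 6: DB = ⌊$52,335 × 150%/7⌋ = $11,214; SL = ⌊$37,035/2⌋ = $18,517 → take SL $18,517. Book value $33,818.
Accumulated through year 6 = $185,902 − $33,818 = $152,084.

$152,084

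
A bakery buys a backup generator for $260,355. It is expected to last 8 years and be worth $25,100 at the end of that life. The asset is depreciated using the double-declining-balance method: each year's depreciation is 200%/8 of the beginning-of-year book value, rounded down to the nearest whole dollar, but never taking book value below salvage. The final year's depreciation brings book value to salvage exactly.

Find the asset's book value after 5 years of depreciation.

$61,785

Depreciable base = $260,355 − $25,100 = $235,255.
Year 1: ⌊$260,355 × 200%/8⌋ = $65,088. Book value $195,267.
Year 2: ⌊$195,267 × 200%/8⌋ = $48,816. Book value $146,451.
Year 3: ⌊$146,451 × 200%/8⌋ = $36,612. Book value $109,839.
Year 4: ⌊$109,839 × 200%/8⌋ = $27,459. Book value $82,380.
Year 5: ⌊$82,380 × 200%/8⌋ = $20,595. Book value $61,785.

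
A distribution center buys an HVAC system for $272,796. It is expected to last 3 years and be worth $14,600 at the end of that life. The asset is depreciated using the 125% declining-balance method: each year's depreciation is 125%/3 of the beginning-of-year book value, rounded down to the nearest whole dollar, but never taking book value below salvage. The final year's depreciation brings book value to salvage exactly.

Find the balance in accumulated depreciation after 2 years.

Depreciable base = $272,796 − $14,600 = $258,196.
Year 1: ⌊$272,796 × 125%/3⌋ = $113,665. Book value $159,131.
Year 2: ⌊$159,131 × 125%/3⌋ = $66,304. Book value $92,827.
Accumulated through year 2 = $272,796 − $92,827 = $179,969.

$179,969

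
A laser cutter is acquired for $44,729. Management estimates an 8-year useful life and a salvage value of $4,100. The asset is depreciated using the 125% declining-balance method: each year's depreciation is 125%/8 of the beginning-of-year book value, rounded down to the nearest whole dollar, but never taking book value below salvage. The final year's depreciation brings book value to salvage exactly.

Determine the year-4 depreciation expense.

$4,198

Depreciable base = $44,729 − $4,100 = $40,629.
Year 1: ⌊$44,729 × 125%/8⌋ = $6,988. Book value $37,741.
Year 2: ⌊$37,741 × 125%/8⌋ = $5,897. Book value $31,844.
Year 3: ⌊$31,844 × 125%/8⌋ = $4,975. Book value $26,869.
Year 4: ⌊$26,869 × 125%/8⌋ = $4,198. Book value $22,671.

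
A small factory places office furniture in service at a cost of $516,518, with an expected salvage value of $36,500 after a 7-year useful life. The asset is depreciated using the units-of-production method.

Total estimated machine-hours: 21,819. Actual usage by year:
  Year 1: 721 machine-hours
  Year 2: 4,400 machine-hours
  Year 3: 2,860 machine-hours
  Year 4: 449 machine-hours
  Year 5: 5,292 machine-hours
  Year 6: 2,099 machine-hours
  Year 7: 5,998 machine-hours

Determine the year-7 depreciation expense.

$131,956

Depreciable base = $516,518 − $36,500 = $480,018.
Rate = $480,018 / 21,819 machine-hours = $22 per machine-hour.
Year 1: 721 × $22 = $15,862. Book value $500,656.
Year 2: 4,400 × $22 = $96,800. Book value $403,856.
Year 3: 2,860 × $22 = $62,920. Book value $340,936.
Year 4: 449 × $22 = $9,878. Book value $331,058.
Year 5: 5,292 × $22 = $116,424. Book value $214,634.
Year 6: 2,099 × $22 = $46,178. Book value $168,456.
Year 7: 5,998 × $22 = $131,956. Book value $36,500.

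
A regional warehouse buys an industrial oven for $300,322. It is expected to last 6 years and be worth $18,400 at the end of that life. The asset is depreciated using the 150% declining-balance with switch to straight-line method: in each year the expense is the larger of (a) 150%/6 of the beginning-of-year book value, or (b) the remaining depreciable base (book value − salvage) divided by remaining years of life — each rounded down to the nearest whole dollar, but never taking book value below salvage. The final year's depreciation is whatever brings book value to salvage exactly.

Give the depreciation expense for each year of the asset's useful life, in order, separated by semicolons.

Depreciable base = $300,322 − $18,400 = $281,922.
Year 1: DB = ⌊$300,322 × 150%/6⌋ = $75,080; SL = ⌊$281,922/6⌋ = $46,987 → take DB $75,080. Book value $225,242.
Year 2: DB = ⌊$225,242 × 150%/6⌋ = $56,310; SL = ⌊$206,842/5⌋ = $41,368 → take DB $56,310. Book value $168,932.
Year 3: DB = ⌊$168,932 × 150%/6⌋ = $42,233; SL = ⌊$150,532/4⌋ = $37,633 → take DB $42,233. Book value $126,699.
Year 4: DB = ⌊$126,699 × 150%/6⌋ = $31,674; SL = ⌊$108,299/3⌋ = $36,099 → take SL $36,099. Book value $90,600.
Year 5: DB = ⌊$90,600 × 150%/6⌋ = $22,650; SL = ⌊$72,200/2⌋ = $36,100 → take SL $36,100. Book value $54,500.
Year 6 (final): $54,500 − $18,400 = $36,100. Book value $18,400.

$75,080; $56,310; $42,233; $36,099; $36,100; $36,100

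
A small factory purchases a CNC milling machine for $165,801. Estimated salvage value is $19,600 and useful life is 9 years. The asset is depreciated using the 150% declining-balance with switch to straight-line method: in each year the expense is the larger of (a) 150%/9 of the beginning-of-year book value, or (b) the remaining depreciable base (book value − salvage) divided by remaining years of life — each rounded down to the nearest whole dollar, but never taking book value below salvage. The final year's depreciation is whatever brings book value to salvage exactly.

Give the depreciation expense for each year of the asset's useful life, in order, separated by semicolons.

$27,633; $23,028; $19,190; $15,991; $13,326; $11,758; $11,758; $11,758; $11,759

Depreciable base = $165,801 − $19,600 = $146,201.
Year 1: DB = ⌊$165,801 × 150%/9⌋ = $27,633; SL = ⌊$146,201/9⌋ = $16,244 → take DB $27,633. Book value $138,168.
Year 2: DB = ⌊$138,168 × 150%/9⌋ = $23,028; SL = ⌊$118,568/8⌋ = $14,821 → take DB $23,028. Book value $115,140.
Year 3: DB = ⌊$115,140 × 150%/9⌋ = $19,190; SL = ⌊$95,540/7⌋ = $13,648 → take DB $19,190. Book value $95,950.
Year 4: DB = ⌊$95,950 × 150%/9⌋ = $15,991; SL = ⌊$76,350/6⌋ = $12,725 → take DB $15,991. Book value $79,959.
Year 5: DB = ⌊$79,959 × 150%/9⌋ = $13,326; SL = ⌊$60,359/5⌋ = $12,071 → take DB $13,326. Book value $66,633.
Year 6: DB = ⌊$66,633 × 150%/9⌋ = $11,105; SL = ⌊$47,033/4⌋ = $11,758 → take SL $11,758. Book value $54,875.
Year 7: DB = ⌊$54,875 × 150%/9⌋ = $9,145; SL = ⌊$35,275/3⌋ = $11,758 → take SL $11,758. Book value $43,117.
Year 8: DB = ⌊$43,117 × 150%/9⌋ = $7,186; SL = ⌊$23,517/2⌋ = $11,758 → take SL $11,758. Book value $31,359.
Year 9 (final): $31,359 − $19,600 = $11,759. Book value $19,600.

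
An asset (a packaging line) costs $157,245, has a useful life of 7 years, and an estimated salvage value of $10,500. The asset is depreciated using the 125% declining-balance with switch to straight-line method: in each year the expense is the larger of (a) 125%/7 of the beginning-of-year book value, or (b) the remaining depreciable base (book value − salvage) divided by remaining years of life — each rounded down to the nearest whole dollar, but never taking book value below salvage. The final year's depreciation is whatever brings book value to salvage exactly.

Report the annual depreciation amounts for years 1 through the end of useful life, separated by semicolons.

Depreciable base = $157,245 − $10,500 = $146,745.
Year 1: DB = ⌊$157,245 × 125%/7⌋ = $28,079; SL = ⌊$146,745/7⌋ = $20,963 → take DB $28,079. Book value $129,166.
Year 2: DB = ⌊$129,166 × 125%/7⌋ = $23,065; SL = ⌊$118,666/6⌋ = $19,777 → take DB $23,065. Book value $106,101.
Year 3: DB = ⌊$106,101 × 125%/7⌋ = $18,946; SL = ⌊$95,601/5⌋ = $19,120 → take SL $19,120. Book value $86,981.
Year 4: DB = ⌊$86,981 × 125%/7⌋ = $15,532; SL = ⌊$76,481/4⌋ = $19,120 → take SL $19,120. Book value $67,861.
Year 5: DB = ⌊$67,861 × 125%/7⌋ = $12,118; SL = ⌊$57,361/3⌋ = $19,120 → take SL $19,120. Book value $48,741.
Year 6: DB = ⌊$48,741 × 125%/7⌋ = $8,703; SL = ⌊$38,241/2⌋ = $19,120 → take SL $19,120. Book value $29,621.
Year 7 (final): $29,621 − $10,500 = $19,121. Book value $10,500.

$28,079; $23,065; $19,120; $19,120; $19,120; $19,120; $19,121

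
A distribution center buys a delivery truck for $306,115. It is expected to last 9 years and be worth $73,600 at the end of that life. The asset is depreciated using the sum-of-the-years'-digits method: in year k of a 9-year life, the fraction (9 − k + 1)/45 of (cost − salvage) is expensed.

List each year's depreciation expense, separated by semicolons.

Depreciable base = $306,115 − $73,600 = $232,515.
Sum of the years' digits = 9+8+7+6+5+4+3+2+1 = 45.
Year 1: $232,515 × 9/45 = $46,503. Book value $259,612.
Year 2: $232,515 × 8/45 = $41,336. Book value $218,276.
Year 3: $232,515 × 7/45 = $36,169. Book value $182,107.
Year 4: $232,515 × 6/45 = $31,002. Book value $151,105.
Year 5: $232,515 × 5/45 = $25,835. Book value $125,270.
Year 6: $232,515 × 4/45 = $20,668. Book value $104,602.
Year 7: $232,515 × 3/45 = $15,501. Book value $89,101.
Year 8: $232,515 × 2/45 = $10,334. Book value $78,767.
Year 9: $232,515 × 1/45 = $5,167. Book value $73,600.

$46,503; $41,336; $36,169; $31,002; $25,835; $20,668; $15,501; $10,334; $5,167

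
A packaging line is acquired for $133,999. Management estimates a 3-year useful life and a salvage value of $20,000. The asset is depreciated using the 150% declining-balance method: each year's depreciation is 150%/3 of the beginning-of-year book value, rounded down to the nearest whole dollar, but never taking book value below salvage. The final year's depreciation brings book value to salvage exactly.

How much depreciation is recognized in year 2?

Depreciable base = $133,999 − $20,000 = $113,999.
Year 1: ⌊$133,999 × 150%/3⌋ = $66,999. Book value $67,000.
Year 2: ⌊$67,000 × 150%/3⌋ = $33,500. Book value $33,500.

$33,500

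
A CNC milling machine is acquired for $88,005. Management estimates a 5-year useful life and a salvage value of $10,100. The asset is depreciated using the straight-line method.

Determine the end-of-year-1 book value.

Depreciable base = $88,005 − $10,100 = $77,905.
Annual expense = $77,905 / 5 = $15,581.
End of year 1: book value $72,424.

$72,424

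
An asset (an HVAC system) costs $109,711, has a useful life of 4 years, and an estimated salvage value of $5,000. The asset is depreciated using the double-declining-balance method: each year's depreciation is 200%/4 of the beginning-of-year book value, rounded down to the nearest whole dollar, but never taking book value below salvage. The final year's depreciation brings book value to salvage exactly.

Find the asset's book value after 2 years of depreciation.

$27,428

Depreciable base = $109,711 − $5,000 = $104,711.
Year 1: ⌊$109,711 × 200%/4⌋ = $54,855. Book value $54,856.
Year 2: ⌊$54,856 × 200%/4⌋ = $27,428. Book value $27,428.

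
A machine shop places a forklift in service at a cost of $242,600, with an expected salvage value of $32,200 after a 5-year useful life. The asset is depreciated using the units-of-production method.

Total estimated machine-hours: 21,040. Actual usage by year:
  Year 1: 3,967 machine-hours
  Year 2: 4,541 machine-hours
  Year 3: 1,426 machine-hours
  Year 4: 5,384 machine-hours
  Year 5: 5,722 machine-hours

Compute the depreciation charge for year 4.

$53,840

Depreciable base = $242,600 − $32,200 = $210,400.
Rate = $210,400 / 21,040 machine-hours = $10 per machine-hour.
Year 1: 3,967 × $10 = $39,670. Book value $202,930.
Year 2: 4,541 × $10 = $45,410. Book value $157,520.
Year 3: 1,426 × $10 = $14,260. Book value $143,260.
Year 4: 5,384 × $10 = $53,840. Book value $89,420.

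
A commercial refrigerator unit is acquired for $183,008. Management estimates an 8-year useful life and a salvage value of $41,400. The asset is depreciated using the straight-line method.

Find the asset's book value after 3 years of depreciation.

$129,905

Depreciable base = $183,008 − $41,400 = $141,608.
Annual expense = $141,608 / 8 = $17,701.
End of year 1: book value $165,307.
End of year 2: book value $147,606.
End of year 3: book value $129,905.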